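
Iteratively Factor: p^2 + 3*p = (p + 3)*(p)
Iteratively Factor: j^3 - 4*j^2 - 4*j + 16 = (j - 4)*(j^2 - 4) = (j - 4)*(j - 2)*(j + 2)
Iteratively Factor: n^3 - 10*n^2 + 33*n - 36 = (n - 3)*(n^2 - 7*n + 12) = (n - 3)^2*(n - 4)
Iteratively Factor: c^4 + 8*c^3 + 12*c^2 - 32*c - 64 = (c + 4)*(c^3 + 4*c^2 - 4*c - 16) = (c - 2)*(c + 4)*(c^2 + 6*c + 8) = (c - 2)*(c + 4)^2*(c + 2)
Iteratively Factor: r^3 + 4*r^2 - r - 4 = (r + 1)*(r^2 + 3*r - 4) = (r + 1)*(r + 4)*(r - 1)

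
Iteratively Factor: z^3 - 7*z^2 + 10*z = (z)*(z^2 - 7*z + 10) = z*(z - 2)*(z - 5)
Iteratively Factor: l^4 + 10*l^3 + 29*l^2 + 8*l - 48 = (l + 3)*(l^3 + 7*l^2 + 8*l - 16) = (l + 3)*(l + 4)*(l^2 + 3*l - 4) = (l + 3)*(l + 4)^2*(l - 1)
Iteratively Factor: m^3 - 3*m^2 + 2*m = (m - 2)*(m^2 - m) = m*(m - 2)*(m - 1)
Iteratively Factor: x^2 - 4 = (x - 2)*(x + 2)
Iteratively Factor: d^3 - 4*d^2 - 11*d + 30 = (d - 2)*(d^2 - 2*d - 15) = (d - 2)*(d + 3)*(d - 5)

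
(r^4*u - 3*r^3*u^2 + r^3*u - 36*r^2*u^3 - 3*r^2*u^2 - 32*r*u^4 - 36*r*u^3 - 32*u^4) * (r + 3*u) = r^5*u + r^4*u - 45*r^3*u^3 - 140*r^2*u^4 - 45*r^2*u^3 - 96*r*u^5 - 140*r*u^4 - 96*u^5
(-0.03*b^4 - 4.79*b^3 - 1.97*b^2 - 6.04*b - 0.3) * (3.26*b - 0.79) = -0.0978*b^5 - 15.5917*b^4 - 2.6381*b^3 - 18.1341*b^2 + 3.7936*b + 0.237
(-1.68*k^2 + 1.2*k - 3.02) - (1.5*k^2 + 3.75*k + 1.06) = -3.18*k^2 - 2.55*k - 4.08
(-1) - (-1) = 0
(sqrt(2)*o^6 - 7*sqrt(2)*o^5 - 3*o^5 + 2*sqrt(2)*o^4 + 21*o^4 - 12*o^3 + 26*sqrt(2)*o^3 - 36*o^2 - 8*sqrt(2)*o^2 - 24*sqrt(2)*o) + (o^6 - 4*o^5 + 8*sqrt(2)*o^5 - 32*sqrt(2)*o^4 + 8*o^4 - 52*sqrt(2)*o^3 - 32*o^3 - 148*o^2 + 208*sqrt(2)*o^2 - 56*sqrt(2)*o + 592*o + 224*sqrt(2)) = o^6 + sqrt(2)*o^6 - 7*o^5 + sqrt(2)*o^5 - 30*sqrt(2)*o^4 + 29*o^4 - 44*o^3 - 26*sqrt(2)*o^3 - 184*o^2 + 200*sqrt(2)*o^2 - 80*sqrt(2)*o + 592*o + 224*sqrt(2)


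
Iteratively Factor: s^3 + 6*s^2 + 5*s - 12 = (s - 1)*(s^2 + 7*s + 12) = (s - 1)*(s + 4)*(s + 3)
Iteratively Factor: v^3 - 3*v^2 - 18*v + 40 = (v - 5)*(v^2 + 2*v - 8) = (v - 5)*(v - 2)*(v + 4)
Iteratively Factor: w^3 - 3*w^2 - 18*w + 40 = (w - 5)*(w^2 + 2*w - 8) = (w - 5)*(w + 4)*(w - 2)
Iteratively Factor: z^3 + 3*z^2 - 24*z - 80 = (z + 4)*(z^2 - z - 20) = (z - 5)*(z + 4)*(z + 4)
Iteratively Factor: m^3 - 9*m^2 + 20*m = (m)*(m^2 - 9*m + 20) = m*(m - 4)*(m - 5)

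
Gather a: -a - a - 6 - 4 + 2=-2*a - 8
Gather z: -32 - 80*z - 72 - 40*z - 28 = -120*z - 132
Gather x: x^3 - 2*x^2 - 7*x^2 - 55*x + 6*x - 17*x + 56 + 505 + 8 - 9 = x^3 - 9*x^2 - 66*x + 560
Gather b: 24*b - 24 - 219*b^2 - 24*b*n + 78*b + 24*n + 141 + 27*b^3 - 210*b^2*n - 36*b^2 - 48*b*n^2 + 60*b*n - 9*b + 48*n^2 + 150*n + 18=27*b^3 + b^2*(-210*n - 255) + b*(-48*n^2 + 36*n + 93) + 48*n^2 + 174*n + 135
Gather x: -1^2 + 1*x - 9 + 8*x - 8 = 9*x - 18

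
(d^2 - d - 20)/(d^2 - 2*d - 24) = (d - 5)/(d - 6)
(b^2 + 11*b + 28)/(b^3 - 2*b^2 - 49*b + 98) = (b + 4)/(b^2 - 9*b + 14)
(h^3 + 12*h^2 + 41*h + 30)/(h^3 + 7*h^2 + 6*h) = (h + 5)/h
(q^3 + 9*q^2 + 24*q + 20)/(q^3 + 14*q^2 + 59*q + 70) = (q + 2)/(q + 7)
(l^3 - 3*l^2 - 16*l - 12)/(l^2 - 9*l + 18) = (l^2 + 3*l + 2)/(l - 3)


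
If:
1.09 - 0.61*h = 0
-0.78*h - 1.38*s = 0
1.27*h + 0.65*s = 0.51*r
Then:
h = 1.79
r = 3.16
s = -1.01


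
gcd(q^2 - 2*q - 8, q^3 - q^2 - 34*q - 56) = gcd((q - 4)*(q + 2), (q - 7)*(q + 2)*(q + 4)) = q + 2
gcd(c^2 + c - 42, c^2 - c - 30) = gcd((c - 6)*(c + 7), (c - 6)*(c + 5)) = c - 6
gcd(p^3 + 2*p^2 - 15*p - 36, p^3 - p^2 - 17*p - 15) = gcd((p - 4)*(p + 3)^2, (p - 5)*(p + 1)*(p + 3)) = p + 3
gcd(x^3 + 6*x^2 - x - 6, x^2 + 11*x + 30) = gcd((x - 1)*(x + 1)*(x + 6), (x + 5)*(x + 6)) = x + 6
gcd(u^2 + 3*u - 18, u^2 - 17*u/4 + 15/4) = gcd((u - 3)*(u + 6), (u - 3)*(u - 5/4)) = u - 3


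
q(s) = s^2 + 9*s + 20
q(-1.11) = 11.24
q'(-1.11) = 6.78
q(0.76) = 27.42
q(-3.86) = 0.16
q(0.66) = 26.38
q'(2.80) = 14.60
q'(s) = 2*s + 9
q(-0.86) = 13.00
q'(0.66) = 10.32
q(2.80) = 53.04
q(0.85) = 28.37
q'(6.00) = 21.00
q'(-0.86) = 7.28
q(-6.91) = 5.56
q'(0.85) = 10.70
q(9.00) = 182.00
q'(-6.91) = -4.82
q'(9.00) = 27.00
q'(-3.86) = 1.28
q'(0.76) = 10.52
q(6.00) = 110.00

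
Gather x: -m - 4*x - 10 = -m - 4*x - 10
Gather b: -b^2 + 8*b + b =-b^2 + 9*b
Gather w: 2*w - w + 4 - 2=w + 2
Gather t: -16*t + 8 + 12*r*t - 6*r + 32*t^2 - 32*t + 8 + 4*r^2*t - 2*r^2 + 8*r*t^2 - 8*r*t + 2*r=-2*r^2 - 4*r + t^2*(8*r + 32) + t*(4*r^2 + 4*r - 48) + 16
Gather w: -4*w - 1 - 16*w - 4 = -20*w - 5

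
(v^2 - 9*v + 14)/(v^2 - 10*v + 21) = (v - 2)/(v - 3)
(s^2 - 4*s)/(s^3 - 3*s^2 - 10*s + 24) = s/(s^2 + s - 6)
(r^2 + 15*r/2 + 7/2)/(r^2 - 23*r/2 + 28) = (2*r^2 + 15*r + 7)/(2*r^2 - 23*r + 56)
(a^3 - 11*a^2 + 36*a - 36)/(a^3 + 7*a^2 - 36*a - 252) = (a^2 - 5*a + 6)/(a^2 + 13*a + 42)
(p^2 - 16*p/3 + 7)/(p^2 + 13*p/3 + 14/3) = (3*p^2 - 16*p + 21)/(3*p^2 + 13*p + 14)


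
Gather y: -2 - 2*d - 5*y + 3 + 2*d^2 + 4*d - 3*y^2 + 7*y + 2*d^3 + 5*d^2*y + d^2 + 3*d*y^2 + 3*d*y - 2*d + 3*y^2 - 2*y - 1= 2*d^3 + 3*d^2 + 3*d*y^2 + y*(5*d^2 + 3*d)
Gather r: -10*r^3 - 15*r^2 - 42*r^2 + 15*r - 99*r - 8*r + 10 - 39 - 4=-10*r^3 - 57*r^2 - 92*r - 33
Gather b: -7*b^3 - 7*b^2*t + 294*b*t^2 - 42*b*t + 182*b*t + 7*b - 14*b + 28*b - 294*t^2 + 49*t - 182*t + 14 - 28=-7*b^3 - 7*b^2*t + b*(294*t^2 + 140*t + 21) - 294*t^2 - 133*t - 14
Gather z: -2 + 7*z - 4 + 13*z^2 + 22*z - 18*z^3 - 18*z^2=-18*z^3 - 5*z^2 + 29*z - 6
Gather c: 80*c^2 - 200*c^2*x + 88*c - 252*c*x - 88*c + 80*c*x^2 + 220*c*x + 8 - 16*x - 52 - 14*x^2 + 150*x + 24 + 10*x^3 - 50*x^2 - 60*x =c^2*(80 - 200*x) + c*(80*x^2 - 32*x) + 10*x^3 - 64*x^2 + 74*x - 20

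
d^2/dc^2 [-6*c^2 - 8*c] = -12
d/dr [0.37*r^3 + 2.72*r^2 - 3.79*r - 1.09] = 1.11*r^2 + 5.44*r - 3.79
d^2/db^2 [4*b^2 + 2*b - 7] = 8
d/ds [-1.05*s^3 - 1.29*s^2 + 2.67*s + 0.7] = -3.15*s^2 - 2.58*s + 2.67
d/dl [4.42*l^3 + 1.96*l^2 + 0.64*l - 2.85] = 13.26*l^2 + 3.92*l + 0.64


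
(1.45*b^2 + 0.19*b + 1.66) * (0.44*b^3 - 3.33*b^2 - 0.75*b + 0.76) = 0.638*b^5 - 4.7449*b^4 - 0.9898*b^3 - 4.5683*b^2 - 1.1006*b + 1.2616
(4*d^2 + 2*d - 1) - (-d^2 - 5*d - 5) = 5*d^2 + 7*d + 4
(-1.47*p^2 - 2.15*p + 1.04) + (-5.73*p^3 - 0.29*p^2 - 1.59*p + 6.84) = -5.73*p^3 - 1.76*p^2 - 3.74*p + 7.88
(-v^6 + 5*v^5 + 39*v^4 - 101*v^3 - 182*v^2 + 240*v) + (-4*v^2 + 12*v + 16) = -v^6 + 5*v^5 + 39*v^4 - 101*v^3 - 186*v^2 + 252*v + 16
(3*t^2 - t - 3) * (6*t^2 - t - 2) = 18*t^4 - 9*t^3 - 23*t^2 + 5*t + 6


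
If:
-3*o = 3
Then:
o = -1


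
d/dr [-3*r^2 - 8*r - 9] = -6*r - 8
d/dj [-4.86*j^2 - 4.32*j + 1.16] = -9.72*j - 4.32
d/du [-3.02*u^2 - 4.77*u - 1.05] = -6.04*u - 4.77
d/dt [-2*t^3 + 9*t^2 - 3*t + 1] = -6*t^2 + 18*t - 3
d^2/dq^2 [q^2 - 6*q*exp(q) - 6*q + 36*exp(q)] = -6*q*exp(q) + 24*exp(q) + 2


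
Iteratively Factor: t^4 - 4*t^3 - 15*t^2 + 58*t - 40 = (t + 4)*(t^3 - 8*t^2 + 17*t - 10) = (t - 2)*(t + 4)*(t^2 - 6*t + 5) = (t - 5)*(t - 2)*(t + 4)*(t - 1)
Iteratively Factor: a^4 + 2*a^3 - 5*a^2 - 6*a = (a)*(a^3 + 2*a^2 - 5*a - 6) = a*(a - 2)*(a^2 + 4*a + 3) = a*(a - 2)*(a + 1)*(a + 3)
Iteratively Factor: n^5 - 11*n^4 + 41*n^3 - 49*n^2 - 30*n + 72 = (n - 4)*(n^4 - 7*n^3 + 13*n^2 + 3*n - 18) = (n - 4)*(n - 3)*(n^3 - 4*n^2 + n + 6) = (n - 4)*(n - 3)*(n + 1)*(n^2 - 5*n + 6) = (n - 4)*(n - 3)*(n - 2)*(n + 1)*(n - 3)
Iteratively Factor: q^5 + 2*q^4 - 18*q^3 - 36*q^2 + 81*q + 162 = (q - 3)*(q^4 + 5*q^3 - 3*q^2 - 45*q - 54) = (q - 3)*(q + 3)*(q^3 + 2*q^2 - 9*q - 18) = (q - 3)*(q + 3)^2*(q^2 - q - 6) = (q - 3)^2*(q + 3)^2*(q + 2)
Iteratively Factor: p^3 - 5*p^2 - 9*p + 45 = (p - 5)*(p^2 - 9) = (p - 5)*(p + 3)*(p - 3)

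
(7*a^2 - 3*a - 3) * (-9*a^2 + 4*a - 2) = -63*a^4 + 55*a^3 + a^2 - 6*a + 6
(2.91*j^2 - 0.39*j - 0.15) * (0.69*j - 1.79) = 2.0079*j^3 - 5.478*j^2 + 0.5946*j + 0.2685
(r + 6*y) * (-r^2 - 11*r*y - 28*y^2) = -r^3 - 17*r^2*y - 94*r*y^2 - 168*y^3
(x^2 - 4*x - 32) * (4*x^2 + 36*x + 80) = 4*x^4 + 20*x^3 - 192*x^2 - 1472*x - 2560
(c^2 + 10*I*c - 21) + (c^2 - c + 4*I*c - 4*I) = 2*c^2 - c + 14*I*c - 21 - 4*I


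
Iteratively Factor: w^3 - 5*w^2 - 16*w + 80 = (w + 4)*(w^2 - 9*w + 20) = (w - 4)*(w + 4)*(w - 5)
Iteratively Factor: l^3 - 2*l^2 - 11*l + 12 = (l - 4)*(l^2 + 2*l - 3) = (l - 4)*(l - 1)*(l + 3)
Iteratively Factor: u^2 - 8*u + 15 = (u - 3)*(u - 5)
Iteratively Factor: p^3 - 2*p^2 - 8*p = (p)*(p^2 - 2*p - 8) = p*(p + 2)*(p - 4)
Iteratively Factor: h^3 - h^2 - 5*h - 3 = (h + 1)*(h^2 - 2*h - 3) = (h + 1)^2*(h - 3)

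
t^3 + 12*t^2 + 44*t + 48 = (t + 2)*(t + 4)*(t + 6)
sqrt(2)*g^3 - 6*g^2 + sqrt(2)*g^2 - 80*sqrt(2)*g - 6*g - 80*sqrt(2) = (g - 8*sqrt(2))*(g + 5*sqrt(2))*(sqrt(2)*g + sqrt(2))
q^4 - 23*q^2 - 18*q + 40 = (q - 5)*(q - 1)*(q + 2)*(q + 4)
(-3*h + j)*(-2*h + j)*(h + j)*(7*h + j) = 42*h^4 + 13*h^3*j - 27*h^2*j^2 + 3*h*j^3 + j^4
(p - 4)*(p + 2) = p^2 - 2*p - 8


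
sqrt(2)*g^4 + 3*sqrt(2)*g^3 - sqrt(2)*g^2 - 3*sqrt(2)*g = g*(g - 1)*(g + 3)*(sqrt(2)*g + sqrt(2))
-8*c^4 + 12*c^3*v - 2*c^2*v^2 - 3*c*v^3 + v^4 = (-2*c + v)^2*(-c + v)*(2*c + v)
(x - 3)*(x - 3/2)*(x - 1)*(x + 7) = x^4 + 3*x^3/2 - 59*x^2/2 + 117*x/2 - 63/2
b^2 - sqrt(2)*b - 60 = (b - 6*sqrt(2))*(b + 5*sqrt(2))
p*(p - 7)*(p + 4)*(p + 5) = p^4 + 2*p^3 - 43*p^2 - 140*p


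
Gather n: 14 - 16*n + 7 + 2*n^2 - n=2*n^2 - 17*n + 21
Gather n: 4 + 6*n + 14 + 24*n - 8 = 30*n + 10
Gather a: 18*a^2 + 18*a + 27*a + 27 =18*a^2 + 45*a + 27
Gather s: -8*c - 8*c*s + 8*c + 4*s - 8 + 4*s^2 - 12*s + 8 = 4*s^2 + s*(-8*c - 8)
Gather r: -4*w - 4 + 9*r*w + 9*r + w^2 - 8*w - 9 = r*(9*w + 9) + w^2 - 12*w - 13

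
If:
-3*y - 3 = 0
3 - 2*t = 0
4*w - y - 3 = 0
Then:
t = 3/2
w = 1/2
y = -1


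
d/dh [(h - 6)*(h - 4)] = 2*h - 10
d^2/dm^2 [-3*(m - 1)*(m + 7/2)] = -6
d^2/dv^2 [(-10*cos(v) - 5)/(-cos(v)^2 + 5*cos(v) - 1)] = 10*(18*(1 - cos(2*v))^2*cos(v) + 14*(1 - cos(2*v))^2 + 99*cos(v) + 106*cos(2*v) - 15*cos(3*v) - 4*cos(5*v) - 222)/(10*cos(v) - cos(2*v) - 3)^3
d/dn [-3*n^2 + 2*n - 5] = 2 - 6*n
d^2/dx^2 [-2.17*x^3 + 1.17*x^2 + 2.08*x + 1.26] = 2.34 - 13.02*x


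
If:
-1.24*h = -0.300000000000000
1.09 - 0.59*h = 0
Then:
No Solution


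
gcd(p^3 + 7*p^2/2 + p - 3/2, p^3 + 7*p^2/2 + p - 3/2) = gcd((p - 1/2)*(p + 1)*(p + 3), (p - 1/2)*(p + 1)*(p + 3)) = p^3 + 7*p^2/2 + p - 3/2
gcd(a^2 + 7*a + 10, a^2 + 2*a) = a + 2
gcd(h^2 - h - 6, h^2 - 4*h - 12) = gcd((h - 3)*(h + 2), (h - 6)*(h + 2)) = h + 2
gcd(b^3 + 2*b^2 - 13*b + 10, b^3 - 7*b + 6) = b^2 - 3*b + 2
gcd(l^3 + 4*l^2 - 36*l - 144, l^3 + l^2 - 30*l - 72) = l^2 - 2*l - 24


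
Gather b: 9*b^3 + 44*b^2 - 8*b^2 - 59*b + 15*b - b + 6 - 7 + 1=9*b^3 + 36*b^2 - 45*b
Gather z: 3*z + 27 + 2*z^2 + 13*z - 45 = 2*z^2 + 16*z - 18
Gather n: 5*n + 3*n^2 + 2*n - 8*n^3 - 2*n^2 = -8*n^3 + n^2 + 7*n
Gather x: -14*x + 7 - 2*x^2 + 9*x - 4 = -2*x^2 - 5*x + 3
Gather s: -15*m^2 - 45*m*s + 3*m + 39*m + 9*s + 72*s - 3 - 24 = -15*m^2 + 42*m + s*(81 - 45*m) - 27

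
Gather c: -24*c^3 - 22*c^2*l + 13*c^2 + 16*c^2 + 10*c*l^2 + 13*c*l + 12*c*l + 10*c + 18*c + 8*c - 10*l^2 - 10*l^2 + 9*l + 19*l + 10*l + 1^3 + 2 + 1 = -24*c^3 + c^2*(29 - 22*l) + c*(10*l^2 + 25*l + 36) - 20*l^2 + 38*l + 4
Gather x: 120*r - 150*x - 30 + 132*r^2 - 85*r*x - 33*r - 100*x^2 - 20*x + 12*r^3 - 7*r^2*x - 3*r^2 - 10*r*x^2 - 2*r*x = 12*r^3 + 129*r^2 + 87*r + x^2*(-10*r - 100) + x*(-7*r^2 - 87*r - 170) - 30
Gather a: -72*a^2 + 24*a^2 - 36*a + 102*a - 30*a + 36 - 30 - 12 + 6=-48*a^2 + 36*a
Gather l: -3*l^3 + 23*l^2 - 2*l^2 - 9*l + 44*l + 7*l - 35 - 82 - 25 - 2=-3*l^3 + 21*l^2 + 42*l - 144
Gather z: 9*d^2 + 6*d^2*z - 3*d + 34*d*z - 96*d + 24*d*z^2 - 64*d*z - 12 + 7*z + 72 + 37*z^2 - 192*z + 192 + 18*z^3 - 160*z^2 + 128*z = 9*d^2 - 99*d + 18*z^3 + z^2*(24*d - 123) + z*(6*d^2 - 30*d - 57) + 252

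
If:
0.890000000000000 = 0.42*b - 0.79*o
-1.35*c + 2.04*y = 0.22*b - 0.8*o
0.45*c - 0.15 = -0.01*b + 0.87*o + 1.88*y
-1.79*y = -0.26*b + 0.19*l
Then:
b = 1.37910578930023 - 3.12424475447655*y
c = 1.03595640020994*y - 0.457861266737461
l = 1.88719739588453 - 13.6963349271784*y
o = -1.66099088212677*y - 0.393386795561903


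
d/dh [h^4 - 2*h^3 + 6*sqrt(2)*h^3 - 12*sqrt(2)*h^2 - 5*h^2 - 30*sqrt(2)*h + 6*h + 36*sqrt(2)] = 4*h^3 - 6*h^2 + 18*sqrt(2)*h^2 - 24*sqrt(2)*h - 10*h - 30*sqrt(2) + 6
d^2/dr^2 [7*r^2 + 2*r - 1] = 14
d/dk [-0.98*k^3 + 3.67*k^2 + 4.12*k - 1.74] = -2.94*k^2 + 7.34*k + 4.12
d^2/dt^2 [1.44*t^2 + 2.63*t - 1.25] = 2.88000000000000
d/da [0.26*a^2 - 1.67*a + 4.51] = 0.52*a - 1.67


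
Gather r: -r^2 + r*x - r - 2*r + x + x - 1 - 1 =-r^2 + r*(x - 3) + 2*x - 2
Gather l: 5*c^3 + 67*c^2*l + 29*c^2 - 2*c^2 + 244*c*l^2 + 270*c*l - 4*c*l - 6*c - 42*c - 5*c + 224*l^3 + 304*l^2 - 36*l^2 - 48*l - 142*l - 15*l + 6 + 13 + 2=5*c^3 + 27*c^2 - 53*c + 224*l^3 + l^2*(244*c + 268) + l*(67*c^2 + 266*c - 205) + 21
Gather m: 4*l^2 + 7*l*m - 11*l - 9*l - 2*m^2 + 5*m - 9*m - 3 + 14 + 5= 4*l^2 - 20*l - 2*m^2 + m*(7*l - 4) + 16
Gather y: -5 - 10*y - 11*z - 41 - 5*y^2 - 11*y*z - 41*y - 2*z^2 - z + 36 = -5*y^2 + y*(-11*z - 51) - 2*z^2 - 12*z - 10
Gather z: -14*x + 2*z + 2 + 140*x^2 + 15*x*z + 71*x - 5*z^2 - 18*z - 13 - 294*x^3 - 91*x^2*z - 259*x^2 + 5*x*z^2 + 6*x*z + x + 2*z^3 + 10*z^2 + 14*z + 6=-294*x^3 - 119*x^2 + 58*x + 2*z^3 + z^2*(5*x + 5) + z*(-91*x^2 + 21*x - 2) - 5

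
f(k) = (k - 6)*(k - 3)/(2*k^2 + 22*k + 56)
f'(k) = (-4*k - 22)*(k - 6)*(k - 3)/(2*k^2 + 22*k + 56)^2 + (k - 6)/(2*k^2 + 22*k + 56) + (k - 3)/(2*k^2 + 22*k + 56)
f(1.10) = 0.11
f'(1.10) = -0.12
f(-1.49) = 1.22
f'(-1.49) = -1.14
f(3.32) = -0.01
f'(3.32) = -0.01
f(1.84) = 0.05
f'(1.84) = -0.06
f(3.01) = -0.00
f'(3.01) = -0.02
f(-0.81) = 0.66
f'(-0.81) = -0.58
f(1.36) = 0.08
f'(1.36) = -0.10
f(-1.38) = 1.10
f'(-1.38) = -1.01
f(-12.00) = 3.38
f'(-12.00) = 0.68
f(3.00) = 0.00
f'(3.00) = -0.02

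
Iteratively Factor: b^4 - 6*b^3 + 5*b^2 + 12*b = (b)*(b^3 - 6*b^2 + 5*b + 12) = b*(b - 3)*(b^2 - 3*b - 4) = b*(b - 4)*(b - 3)*(b + 1)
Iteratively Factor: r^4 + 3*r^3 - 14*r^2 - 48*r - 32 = (r + 1)*(r^3 + 2*r^2 - 16*r - 32) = (r + 1)*(r + 4)*(r^2 - 2*r - 8) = (r + 1)*(r + 2)*(r + 4)*(r - 4)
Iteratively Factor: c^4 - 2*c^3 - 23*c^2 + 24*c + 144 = (c + 3)*(c^3 - 5*c^2 - 8*c + 48) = (c - 4)*(c + 3)*(c^2 - c - 12) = (c - 4)^2*(c + 3)*(c + 3)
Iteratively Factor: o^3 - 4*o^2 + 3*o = (o - 3)*(o^2 - o) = o*(o - 3)*(o - 1)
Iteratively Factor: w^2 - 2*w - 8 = (w + 2)*(w - 4)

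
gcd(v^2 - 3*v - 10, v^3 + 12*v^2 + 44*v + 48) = v + 2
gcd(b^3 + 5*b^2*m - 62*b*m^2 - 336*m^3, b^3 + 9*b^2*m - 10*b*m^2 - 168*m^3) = b^2 + 13*b*m + 42*m^2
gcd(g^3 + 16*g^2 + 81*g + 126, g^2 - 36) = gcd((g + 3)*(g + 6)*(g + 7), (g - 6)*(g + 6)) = g + 6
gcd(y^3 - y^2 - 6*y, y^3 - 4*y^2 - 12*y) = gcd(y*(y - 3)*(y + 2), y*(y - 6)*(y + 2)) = y^2 + 2*y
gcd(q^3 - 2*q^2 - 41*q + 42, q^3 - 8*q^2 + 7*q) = q^2 - 8*q + 7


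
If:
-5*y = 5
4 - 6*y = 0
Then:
No Solution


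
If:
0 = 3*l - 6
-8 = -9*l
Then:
No Solution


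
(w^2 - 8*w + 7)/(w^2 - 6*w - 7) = (w - 1)/(w + 1)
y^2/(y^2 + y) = y/(y + 1)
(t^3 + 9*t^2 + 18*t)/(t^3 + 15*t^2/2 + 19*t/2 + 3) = 2*t*(t + 3)/(2*t^2 + 3*t + 1)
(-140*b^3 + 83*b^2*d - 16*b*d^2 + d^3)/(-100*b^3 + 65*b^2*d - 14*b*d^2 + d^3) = (7*b - d)/(5*b - d)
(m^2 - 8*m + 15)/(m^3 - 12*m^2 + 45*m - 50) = (m - 3)/(m^2 - 7*m + 10)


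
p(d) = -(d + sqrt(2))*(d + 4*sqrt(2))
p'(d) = -2*d - 5*sqrt(2)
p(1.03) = -16.34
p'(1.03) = -9.13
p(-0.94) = -2.24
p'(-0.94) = -5.19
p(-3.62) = 4.49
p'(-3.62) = 0.17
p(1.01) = -16.16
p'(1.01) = -9.09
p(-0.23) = -6.43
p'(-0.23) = -6.61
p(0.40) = -10.99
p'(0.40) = -7.87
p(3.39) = -43.46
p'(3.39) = -13.85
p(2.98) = -37.95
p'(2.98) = -13.03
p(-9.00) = -25.36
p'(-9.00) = 10.93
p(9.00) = -152.64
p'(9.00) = -25.07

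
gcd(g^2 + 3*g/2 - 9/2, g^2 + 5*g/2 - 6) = g - 3/2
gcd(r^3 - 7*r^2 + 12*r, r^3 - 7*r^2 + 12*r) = r^3 - 7*r^2 + 12*r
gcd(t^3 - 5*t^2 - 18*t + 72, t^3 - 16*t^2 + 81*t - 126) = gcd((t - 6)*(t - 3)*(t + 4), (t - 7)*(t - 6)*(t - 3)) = t^2 - 9*t + 18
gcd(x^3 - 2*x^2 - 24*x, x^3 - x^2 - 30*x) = x^2 - 6*x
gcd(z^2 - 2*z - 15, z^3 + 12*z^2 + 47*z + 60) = z + 3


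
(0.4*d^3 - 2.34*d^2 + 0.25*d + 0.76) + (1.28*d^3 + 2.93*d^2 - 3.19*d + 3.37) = 1.68*d^3 + 0.59*d^2 - 2.94*d + 4.13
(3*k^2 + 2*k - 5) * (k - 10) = 3*k^3 - 28*k^2 - 25*k + 50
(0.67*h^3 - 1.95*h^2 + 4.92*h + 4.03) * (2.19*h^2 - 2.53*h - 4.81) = 1.4673*h^5 - 5.9656*h^4 + 12.4856*h^3 + 5.7576*h^2 - 33.8611*h - 19.3843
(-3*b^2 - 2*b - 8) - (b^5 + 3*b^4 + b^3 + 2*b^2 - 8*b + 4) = -b^5 - 3*b^4 - b^3 - 5*b^2 + 6*b - 12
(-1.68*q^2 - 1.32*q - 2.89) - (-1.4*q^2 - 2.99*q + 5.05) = -0.28*q^2 + 1.67*q - 7.94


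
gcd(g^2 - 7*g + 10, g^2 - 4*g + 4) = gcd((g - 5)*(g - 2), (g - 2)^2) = g - 2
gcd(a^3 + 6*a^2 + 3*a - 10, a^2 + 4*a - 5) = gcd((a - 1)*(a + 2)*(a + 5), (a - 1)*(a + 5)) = a^2 + 4*a - 5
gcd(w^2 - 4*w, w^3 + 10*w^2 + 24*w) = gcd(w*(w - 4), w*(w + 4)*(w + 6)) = w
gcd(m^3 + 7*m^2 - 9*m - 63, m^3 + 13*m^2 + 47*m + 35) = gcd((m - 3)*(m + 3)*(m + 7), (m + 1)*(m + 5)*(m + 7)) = m + 7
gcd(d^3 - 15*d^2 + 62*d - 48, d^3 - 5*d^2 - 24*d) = d - 8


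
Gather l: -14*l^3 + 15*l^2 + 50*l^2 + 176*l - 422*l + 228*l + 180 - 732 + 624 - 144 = -14*l^3 + 65*l^2 - 18*l - 72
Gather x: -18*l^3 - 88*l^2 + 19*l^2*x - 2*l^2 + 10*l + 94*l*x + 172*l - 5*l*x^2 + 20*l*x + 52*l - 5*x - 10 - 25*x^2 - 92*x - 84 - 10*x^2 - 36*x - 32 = -18*l^3 - 90*l^2 + 234*l + x^2*(-5*l - 35) + x*(19*l^2 + 114*l - 133) - 126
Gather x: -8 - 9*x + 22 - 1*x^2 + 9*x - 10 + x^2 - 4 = 0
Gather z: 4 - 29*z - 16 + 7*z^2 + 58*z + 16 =7*z^2 + 29*z + 4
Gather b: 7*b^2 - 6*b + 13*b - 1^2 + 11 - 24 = 7*b^2 + 7*b - 14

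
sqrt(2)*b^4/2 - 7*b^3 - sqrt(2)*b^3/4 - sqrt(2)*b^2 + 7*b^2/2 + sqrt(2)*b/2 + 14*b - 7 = (b - 1/2)*(b - 7*sqrt(2))*(b - sqrt(2))*(sqrt(2)*b/2 + 1)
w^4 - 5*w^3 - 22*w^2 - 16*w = w*(w - 8)*(w + 1)*(w + 2)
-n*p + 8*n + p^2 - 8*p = (-n + p)*(p - 8)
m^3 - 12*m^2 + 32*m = m*(m - 8)*(m - 4)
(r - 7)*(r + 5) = r^2 - 2*r - 35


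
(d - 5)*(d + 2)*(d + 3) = d^3 - 19*d - 30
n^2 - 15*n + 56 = (n - 8)*(n - 7)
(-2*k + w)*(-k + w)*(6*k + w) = 12*k^3 - 16*k^2*w + 3*k*w^2 + w^3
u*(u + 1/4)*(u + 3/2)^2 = u^4 + 13*u^3/4 + 3*u^2 + 9*u/16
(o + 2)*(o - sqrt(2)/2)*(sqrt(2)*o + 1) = sqrt(2)*o^3 + 2*sqrt(2)*o^2 - sqrt(2)*o/2 - sqrt(2)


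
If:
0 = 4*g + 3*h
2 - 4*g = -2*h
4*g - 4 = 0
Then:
No Solution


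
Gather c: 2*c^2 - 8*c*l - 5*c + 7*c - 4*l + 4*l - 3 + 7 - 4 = 2*c^2 + c*(2 - 8*l)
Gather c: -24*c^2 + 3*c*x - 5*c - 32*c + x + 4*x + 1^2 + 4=-24*c^2 + c*(3*x - 37) + 5*x + 5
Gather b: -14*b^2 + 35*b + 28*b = -14*b^2 + 63*b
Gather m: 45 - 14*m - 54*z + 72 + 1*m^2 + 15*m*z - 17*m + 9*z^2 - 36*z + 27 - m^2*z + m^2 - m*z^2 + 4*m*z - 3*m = m^2*(2 - z) + m*(-z^2 + 19*z - 34) + 9*z^2 - 90*z + 144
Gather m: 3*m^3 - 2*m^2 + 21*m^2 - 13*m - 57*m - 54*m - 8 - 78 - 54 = 3*m^3 + 19*m^2 - 124*m - 140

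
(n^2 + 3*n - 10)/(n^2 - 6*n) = (n^2 + 3*n - 10)/(n*(n - 6))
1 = 1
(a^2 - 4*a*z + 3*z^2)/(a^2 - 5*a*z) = (a^2 - 4*a*z + 3*z^2)/(a*(a - 5*z))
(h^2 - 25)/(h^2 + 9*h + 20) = (h - 5)/(h + 4)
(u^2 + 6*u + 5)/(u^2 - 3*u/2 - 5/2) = 2*(u + 5)/(2*u - 5)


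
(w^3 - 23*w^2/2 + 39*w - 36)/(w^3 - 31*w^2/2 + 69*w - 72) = (w - 4)/(w - 8)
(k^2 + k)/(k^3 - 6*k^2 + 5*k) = (k + 1)/(k^2 - 6*k + 5)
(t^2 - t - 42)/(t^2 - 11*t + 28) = (t + 6)/(t - 4)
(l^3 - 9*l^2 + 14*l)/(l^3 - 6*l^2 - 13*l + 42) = l/(l + 3)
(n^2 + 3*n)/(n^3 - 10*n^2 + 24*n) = (n + 3)/(n^2 - 10*n + 24)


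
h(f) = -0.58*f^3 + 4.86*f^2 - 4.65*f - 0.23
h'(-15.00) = -541.95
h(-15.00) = 3120.52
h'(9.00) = -58.11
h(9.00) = -71.24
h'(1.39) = 5.50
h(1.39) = 1.14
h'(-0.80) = -13.54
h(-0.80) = 6.90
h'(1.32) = 5.15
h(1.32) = 0.77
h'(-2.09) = -32.57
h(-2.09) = 36.01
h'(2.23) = 8.37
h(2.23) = 7.14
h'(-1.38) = -21.38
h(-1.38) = 16.97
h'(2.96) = 8.88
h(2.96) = 13.55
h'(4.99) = 0.53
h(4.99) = 25.52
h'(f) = -1.74*f^2 + 9.72*f - 4.65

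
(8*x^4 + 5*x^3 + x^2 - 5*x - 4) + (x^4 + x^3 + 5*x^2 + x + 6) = 9*x^4 + 6*x^3 + 6*x^2 - 4*x + 2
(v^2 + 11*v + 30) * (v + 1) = v^3 + 12*v^2 + 41*v + 30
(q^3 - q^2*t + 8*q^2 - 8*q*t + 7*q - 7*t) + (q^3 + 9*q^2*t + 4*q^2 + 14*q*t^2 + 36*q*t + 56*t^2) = 2*q^3 + 8*q^2*t + 12*q^2 + 14*q*t^2 + 28*q*t + 7*q + 56*t^2 - 7*t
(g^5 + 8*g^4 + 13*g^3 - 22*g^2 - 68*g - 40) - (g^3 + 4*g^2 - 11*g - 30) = g^5 + 8*g^4 + 12*g^3 - 26*g^2 - 57*g - 10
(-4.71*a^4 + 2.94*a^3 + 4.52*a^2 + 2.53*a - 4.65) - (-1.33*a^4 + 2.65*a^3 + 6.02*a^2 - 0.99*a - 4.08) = -3.38*a^4 + 0.29*a^3 - 1.5*a^2 + 3.52*a - 0.57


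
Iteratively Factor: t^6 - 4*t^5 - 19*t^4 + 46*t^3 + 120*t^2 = (t + 2)*(t^5 - 6*t^4 - 7*t^3 + 60*t^2) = (t - 4)*(t + 2)*(t^4 - 2*t^3 - 15*t^2) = (t - 5)*(t - 4)*(t + 2)*(t^3 + 3*t^2) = t*(t - 5)*(t - 4)*(t + 2)*(t^2 + 3*t) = t^2*(t - 5)*(t - 4)*(t + 2)*(t + 3)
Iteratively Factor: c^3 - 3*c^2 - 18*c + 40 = (c + 4)*(c^2 - 7*c + 10) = (c - 5)*(c + 4)*(c - 2)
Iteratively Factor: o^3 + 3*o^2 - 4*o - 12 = (o - 2)*(o^2 + 5*o + 6) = (o - 2)*(o + 3)*(o + 2)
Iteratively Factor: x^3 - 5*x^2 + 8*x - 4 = (x - 2)*(x^2 - 3*x + 2) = (x - 2)*(x - 1)*(x - 2)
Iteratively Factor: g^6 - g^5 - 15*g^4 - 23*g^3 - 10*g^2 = (g + 1)*(g^5 - 2*g^4 - 13*g^3 - 10*g^2) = (g + 1)^2*(g^4 - 3*g^3 - 10*g^2) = (g - 5)*(g + 1)^2*(g^3 + 2*g^2) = (g - 5)*(g + 1)^2*(g + 2)*(g^2) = g*(g - 5)*(g + 1)^2*(g + 2)*(g)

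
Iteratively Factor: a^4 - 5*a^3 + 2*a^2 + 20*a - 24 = (a + 2)*(a^3 - 7*a^2 + 16*a - 12) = (a - 2)*(a + 2)*(a^2 - 5*a + 6) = (a - 2)^2*(a + 2)*(a - 3)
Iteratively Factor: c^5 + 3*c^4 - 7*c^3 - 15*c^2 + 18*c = (c + 3)*(c^4 - 7*c^2 + 6*c) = c*(c + 3)*(c^3 - 7*c + 6) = c*(c - 2)*(c + 3)*(c^2 + 2*c - 3) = c*(c - 2)*(c + 3)^2*(c - 1)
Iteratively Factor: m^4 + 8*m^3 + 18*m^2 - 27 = (m + 3)*(m^3 + 5*m^2 + 3*m - 9) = (m + 3)^2*(m^2 + 2*m - 3) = (m + 3)^3*(m - 1)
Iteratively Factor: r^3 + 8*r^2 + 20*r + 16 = (r + 4)*(r^2 + 4*r + 4) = (r + 2)*(r + 4)*(r + 2)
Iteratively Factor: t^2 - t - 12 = (t + 3)*(t - 4)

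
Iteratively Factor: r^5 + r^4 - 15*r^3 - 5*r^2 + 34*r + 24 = (r + 1)*(r^4 - 15*r^2 + 10*r + 24) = (r + 1)*(r + 4)*(r^3 - 4*r^2 + r + 6) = (r - 3)*(r + 1)*(r + 4)*(r^2 - r - 2) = (r - 3)*(r - 2)*(r + 1)*(r + 4)*(r + 1)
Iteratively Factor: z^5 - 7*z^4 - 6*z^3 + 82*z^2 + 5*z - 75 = (z + 1)*(z^4 - 8*z^3 + 2*z^2 + 80*z - 75) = (z - 1)*(z + 1)*(z^3 - 7*z^2 - 5*z + 75) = (z - 5)*(z - 1)*(z + 1)*(z^2 - 2*z - 15) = (z - 5)*(z - 1)*(z + 1)*(z + 3)*(z - 5)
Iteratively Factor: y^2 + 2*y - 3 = (y + 3)*(y - 1)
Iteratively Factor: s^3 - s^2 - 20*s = (s)*(s^2 - s - 20) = s*(s - 5)*(s + 4)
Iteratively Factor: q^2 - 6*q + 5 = (q - 5)*(q - 1)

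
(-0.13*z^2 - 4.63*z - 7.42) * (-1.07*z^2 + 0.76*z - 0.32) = 0.1391*z^4 + 4.8553*z^3 + 4.4622*z^2 - 4.1576*z + 2.3744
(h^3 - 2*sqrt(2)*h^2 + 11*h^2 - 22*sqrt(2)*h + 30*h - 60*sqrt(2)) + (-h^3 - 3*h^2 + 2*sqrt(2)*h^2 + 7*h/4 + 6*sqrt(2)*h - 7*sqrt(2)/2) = 8*h^2 - 16*sqrt(2)*h + 127*h/4 - 127*sqrt(2)/2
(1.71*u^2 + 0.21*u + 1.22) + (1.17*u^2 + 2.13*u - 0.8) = 2.88*u^2 + 2.34*u + 0.42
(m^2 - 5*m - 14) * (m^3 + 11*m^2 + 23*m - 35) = m^5 + 6*m^4 - 46*m^3 - 304*m^2 - 147*m + 490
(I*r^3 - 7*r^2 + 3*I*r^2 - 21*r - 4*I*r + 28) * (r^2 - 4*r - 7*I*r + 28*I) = I*r^5 - I*r^4 + 33*I*r^3 - 33*I*r^2 - 784*I*r + 784*I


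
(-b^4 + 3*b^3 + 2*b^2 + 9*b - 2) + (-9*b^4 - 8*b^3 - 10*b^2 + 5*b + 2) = -10*b^4 - 5*b^3 - 8*b^2 + 14*b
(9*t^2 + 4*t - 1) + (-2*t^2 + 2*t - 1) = 7*t^2 + 6*t - 2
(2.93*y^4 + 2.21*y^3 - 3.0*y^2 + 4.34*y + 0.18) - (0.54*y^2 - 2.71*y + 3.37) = 2.93*y^4 + 2.21*y^3 - 3.54*y^2 + 7.05*y - 3.19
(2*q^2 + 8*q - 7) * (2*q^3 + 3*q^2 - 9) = 4*q^5 + 22*q^4 + 10*q^3 - 39*q^2 - 72*q + 63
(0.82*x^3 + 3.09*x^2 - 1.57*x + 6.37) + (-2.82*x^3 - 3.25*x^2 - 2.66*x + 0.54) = -2.0*x^3 - 0.16*x^2 - 4.23*x + 6.91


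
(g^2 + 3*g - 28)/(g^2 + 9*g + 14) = (g - 4)/(g + 2)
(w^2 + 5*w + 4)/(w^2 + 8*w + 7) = (w + 4)/(w + 7)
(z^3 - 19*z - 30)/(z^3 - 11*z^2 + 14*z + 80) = (z + 3)/(z - 8)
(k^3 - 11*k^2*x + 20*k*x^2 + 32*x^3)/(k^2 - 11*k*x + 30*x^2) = (k^3 - 11*k^2*x + 20*k*x^2 + 32*x^3)/(k^2 - 11*k*x + 30*x^2)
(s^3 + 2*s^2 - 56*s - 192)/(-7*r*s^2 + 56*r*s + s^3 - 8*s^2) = (-s^2 - 10*s - 24)/(s*(7*r - s))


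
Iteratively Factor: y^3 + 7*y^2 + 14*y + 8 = (y + 2)*(y^2 + 5*y + 4) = (y + 1)*(y + 2)*(y + 4)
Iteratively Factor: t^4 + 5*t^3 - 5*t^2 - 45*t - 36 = (t + 3)*(t^3 + 2*t^2 - 11*t - 12) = (t + 3)*(t + 4)*(t^2 - 2*t - 3) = (t + 1)*(t + 3)*(t + 4)*(t - 3)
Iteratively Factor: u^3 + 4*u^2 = (u + 4)*(u^2) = u*(u + 4)*(u)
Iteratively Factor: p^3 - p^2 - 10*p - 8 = (p + 2)*(p^2 - 3*p - 4) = (p - 4)*(p + 2)*(p + 1)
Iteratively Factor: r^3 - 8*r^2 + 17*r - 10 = (r - 5)*(r^2 - 3*r + 2) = (r - 5)*(r - 2)*(r - 1)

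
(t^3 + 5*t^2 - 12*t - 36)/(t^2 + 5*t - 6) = (t^2 - t - 6)/(t - 1)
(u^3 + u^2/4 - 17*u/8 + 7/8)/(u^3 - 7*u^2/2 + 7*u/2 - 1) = (u + 7/4)/(u - 2)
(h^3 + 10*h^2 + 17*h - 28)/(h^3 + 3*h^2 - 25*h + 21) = (h + 4)/(h - 3)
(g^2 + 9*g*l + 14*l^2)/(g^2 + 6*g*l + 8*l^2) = (g + 7*l)/(g + 4*l)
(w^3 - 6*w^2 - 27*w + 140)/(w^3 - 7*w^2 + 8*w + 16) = (w^2 - 2*w - 35)/(w^2 - 3*w - 4)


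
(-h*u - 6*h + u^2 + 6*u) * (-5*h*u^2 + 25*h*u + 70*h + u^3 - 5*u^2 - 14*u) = 5*h^2*u^3 + 5*h^2*u^2 - 220*h^2*u - 420*h^2 - 6*h*u^4 - 6*h*u^3 + 264*h*u^2 + 504*h*u + u^5 + u^4 - 44*u^3 - 84*u^2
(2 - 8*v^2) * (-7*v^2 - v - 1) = 56*v^4 + 8*v^3 - 6*v^2 - 2*v - 2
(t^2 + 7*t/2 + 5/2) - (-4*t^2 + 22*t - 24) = 5*t^2 - 37*t/2 + 53/2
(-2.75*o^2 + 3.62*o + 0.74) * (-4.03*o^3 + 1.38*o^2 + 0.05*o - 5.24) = 11.0825*o^5 - 18.3836*o^4 + 1.8759*o^3 + 15.6122*o^2 - 18.9318*o - 3.8776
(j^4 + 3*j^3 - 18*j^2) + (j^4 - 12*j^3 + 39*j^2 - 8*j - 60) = 2*j^4 - 9*j^3 + 21*j^2 - 8*j - 60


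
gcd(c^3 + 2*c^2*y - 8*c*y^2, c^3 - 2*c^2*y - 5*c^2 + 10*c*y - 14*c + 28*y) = -c + 2*y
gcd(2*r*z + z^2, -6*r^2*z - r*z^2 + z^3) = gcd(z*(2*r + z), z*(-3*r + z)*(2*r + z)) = 2*r*z + z^2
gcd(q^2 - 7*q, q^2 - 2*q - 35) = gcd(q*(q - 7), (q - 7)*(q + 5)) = q - 7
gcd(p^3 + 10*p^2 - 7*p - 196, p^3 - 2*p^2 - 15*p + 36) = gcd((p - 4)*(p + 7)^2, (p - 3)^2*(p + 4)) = 1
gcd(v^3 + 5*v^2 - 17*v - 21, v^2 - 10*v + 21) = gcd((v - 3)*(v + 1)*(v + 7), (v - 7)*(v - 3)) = v - 3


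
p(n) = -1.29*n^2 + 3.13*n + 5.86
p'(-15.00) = 41.83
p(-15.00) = -331.34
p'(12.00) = -27.83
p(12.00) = -142.34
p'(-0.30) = 3.90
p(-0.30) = 4.80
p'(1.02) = 0.50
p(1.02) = 7.71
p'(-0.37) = 4.08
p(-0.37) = 4.53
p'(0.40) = 2.10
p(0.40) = 6.91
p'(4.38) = -8.17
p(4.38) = -5.18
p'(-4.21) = 13.99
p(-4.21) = -30.18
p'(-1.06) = 5.86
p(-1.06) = 1.09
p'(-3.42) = 11.95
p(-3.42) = -19.93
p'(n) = 3.13 - 2.58*n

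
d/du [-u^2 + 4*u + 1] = 4 - 2*u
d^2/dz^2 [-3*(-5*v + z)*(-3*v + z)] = -6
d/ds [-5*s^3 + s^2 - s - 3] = -15*s^2 + 2*s - 1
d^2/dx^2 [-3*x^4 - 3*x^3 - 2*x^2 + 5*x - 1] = -36*x^2 - 18*x - 4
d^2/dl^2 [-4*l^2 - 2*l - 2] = -8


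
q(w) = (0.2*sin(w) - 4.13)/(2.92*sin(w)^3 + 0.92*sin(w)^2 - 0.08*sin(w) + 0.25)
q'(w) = (0.2*sin(w) - 4.13)*(-8.76*sin(w)^2*cos(w) - 1.84*sin(w)*cos(w) + 0.08*cos(w))/(2.92*sin(w)^3 + 0.92*sin(w)^2 - 0.08*sin(w) + 0.25)^2 + 0.2*cos(w)/(2.92*sin(w)^3 + 0.92*sin(w)^2 - 0.08*sin(w) + 0.25)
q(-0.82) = 12.54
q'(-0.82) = 81.33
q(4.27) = 3.99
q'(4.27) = -8.46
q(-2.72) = -17.79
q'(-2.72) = -44.26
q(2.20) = -1.70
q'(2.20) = -3.12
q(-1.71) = 2.70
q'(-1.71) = -1.54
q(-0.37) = -16.09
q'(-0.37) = 23.70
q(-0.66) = 151.30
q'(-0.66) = 8860.01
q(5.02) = 3.16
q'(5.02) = 4.25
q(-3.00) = -15.32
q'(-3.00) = 8.50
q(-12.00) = -4.36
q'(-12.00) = 13.85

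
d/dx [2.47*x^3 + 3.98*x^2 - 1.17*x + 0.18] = 7.41*x^2 + 7.96*x - 1.17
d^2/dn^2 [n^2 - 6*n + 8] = 2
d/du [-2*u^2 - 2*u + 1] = -4*u - 2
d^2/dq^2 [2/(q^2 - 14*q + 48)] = 4*(-q^2 + 14*q + 4*(q - 7)^2 - 48)/(q^2 - 14*q + 48)^3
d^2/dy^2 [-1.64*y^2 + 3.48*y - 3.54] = -3.28000000000000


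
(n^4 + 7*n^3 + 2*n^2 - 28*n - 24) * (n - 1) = n^5 + 6*n^4 - 5*n^3 - 30*n^2 + 4*n + 24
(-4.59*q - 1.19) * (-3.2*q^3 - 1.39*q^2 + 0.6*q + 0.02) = 14.688*q^4 + 10.1881*q^3 - 1.0999*q^2 - 0.8058*q - 0.0238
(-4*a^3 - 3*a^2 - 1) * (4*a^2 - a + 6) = -16*a^5 - 8*a^4 - 21*a^3 - 22*a^2 + a - 6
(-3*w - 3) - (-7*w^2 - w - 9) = 7*w^2 - 2*w + 6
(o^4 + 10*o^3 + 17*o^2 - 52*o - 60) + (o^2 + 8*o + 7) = o^4 + 10*o^3 + 18*o^2 - 44*o - 53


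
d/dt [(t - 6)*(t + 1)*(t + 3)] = 3*t^2 - 4*t - 21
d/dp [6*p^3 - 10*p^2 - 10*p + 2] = 18*p^2 - 20*p - 10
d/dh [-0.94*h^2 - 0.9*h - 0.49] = -1.88*h - 0.9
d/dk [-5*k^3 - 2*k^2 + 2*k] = -15*k^2 - 4*k + 2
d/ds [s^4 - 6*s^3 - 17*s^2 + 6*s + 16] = 4*s^3 - 18*s^2 - 34*s + 6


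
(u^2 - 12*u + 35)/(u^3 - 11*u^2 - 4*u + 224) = (u - 5)/(u^2 - 4*u - 32)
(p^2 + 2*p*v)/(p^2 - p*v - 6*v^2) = p/(p - 3*v)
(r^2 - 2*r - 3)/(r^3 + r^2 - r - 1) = (r - 3)/(r^2 - 1)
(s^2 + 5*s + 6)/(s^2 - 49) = (s^2 + 5*s + 6)/(s^2 - 49)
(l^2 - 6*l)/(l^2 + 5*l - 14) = l*(l - 6)/(l^2 + 5*l - 14)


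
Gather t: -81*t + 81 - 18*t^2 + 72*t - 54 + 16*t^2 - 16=-2*t^2 - 9*t + 11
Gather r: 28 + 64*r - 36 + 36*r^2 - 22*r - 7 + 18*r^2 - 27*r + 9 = 54*r^2 + 15*r - 6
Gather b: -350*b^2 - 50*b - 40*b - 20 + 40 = -350*b^2 - 90*b + 20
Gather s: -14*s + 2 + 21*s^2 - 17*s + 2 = 21*s^2 - 31*s + 4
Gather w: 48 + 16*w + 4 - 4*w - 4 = 12*w + 48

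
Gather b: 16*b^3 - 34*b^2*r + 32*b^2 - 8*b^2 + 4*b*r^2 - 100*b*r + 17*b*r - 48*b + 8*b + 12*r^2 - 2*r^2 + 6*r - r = 16*b^3 + b^2*(24 - 34*r) + b*(4*r^2 - 83*r - 40) + 10*r^2 + 5*r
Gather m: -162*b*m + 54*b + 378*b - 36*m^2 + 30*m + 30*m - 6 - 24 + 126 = 432*b - 36*m^2 + m*(60 - 162*b) + 96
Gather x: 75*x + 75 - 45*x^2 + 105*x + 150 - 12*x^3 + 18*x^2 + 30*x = -12*x^3 - 27*x^2 + 210*x + 225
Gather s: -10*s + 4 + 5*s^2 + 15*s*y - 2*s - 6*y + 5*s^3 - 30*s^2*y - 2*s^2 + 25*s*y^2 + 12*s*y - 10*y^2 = 5*s^3 + s^2*(3 - 30*y) + s*(25*y^2 + 27*y - 12) - 10*y^2 - 6*y + 4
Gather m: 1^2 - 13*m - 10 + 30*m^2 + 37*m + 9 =30*m^2 + 24*m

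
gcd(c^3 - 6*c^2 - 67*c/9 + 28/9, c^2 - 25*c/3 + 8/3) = c - 1/3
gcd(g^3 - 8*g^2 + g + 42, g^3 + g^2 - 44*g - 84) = g^2 - 5*g - 14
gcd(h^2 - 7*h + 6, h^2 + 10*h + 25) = 1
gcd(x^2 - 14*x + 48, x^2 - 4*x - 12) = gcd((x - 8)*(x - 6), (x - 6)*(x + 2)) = x - 6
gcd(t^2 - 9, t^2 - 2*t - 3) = t - 3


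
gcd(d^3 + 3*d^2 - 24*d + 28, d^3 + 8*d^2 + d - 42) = d^2 + 5*d - 14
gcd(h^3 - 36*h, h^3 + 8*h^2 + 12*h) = h^2 + 6*h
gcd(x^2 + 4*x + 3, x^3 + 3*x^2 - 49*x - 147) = x + 3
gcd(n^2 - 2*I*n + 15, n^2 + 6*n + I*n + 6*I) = 1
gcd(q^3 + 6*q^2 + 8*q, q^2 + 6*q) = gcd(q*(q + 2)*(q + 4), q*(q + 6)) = q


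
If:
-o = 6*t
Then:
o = -6*t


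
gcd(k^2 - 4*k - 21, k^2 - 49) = k - 7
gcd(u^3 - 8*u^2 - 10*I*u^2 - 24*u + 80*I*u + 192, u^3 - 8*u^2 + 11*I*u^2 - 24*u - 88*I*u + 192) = u - 8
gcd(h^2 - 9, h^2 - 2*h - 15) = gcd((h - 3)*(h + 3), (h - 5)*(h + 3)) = h + 3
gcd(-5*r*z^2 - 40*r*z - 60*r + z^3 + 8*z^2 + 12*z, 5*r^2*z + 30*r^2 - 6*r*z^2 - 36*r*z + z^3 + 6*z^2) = -5*r*z - 30*r + z^2 + 6*z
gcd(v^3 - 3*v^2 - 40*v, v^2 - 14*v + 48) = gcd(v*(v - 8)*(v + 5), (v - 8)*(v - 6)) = v - 8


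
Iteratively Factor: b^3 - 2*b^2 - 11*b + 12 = (b - 1)*(b^2 - b - 12) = (b - 4)*(b - 1)*(b + 3)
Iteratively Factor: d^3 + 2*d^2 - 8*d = (d - 2)*(d^2 + 4*d) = d*(d - 2)*(d + 4)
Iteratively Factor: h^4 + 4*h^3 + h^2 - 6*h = (h + 2)*(h^3 + 2*h^2 - 3*h) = (h - 1)*(h + 2)*(h^2 + 3*h) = h*(h - 1)*(h + 2)*(h + 3)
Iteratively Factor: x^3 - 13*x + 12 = (x - 3)*(x^2 + 3*x - 4) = (x - 3)*(x + 4)*(x - 1)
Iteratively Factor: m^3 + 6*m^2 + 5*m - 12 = (m + 3)*(m^2 + 3*m - 4) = (m - 1)*(m + 3)*(m + 4)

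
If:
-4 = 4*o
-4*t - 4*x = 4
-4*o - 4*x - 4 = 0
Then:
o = -1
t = -1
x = 0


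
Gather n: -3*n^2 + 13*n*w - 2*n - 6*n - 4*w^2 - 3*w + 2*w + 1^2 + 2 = -3*n^2 + n*(13*w - 8) - 4*w^2 - w + 3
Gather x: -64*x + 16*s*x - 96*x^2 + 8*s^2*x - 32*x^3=-32*x^3 - 96*x^2 + x*(8*s^2 + 16*s - 64)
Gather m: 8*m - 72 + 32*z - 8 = 8*m + 32*z - 80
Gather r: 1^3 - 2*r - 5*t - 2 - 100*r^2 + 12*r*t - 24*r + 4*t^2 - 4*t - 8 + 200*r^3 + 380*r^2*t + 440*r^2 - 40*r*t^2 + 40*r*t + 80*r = 200*r^3 + r^2*(380*t + 340) + r*(-40*t^2 + 52*t + 54) + 4*t^2 - 9*t - 9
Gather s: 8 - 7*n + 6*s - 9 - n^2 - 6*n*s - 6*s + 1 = -n^2 - 6*n*s - 7*n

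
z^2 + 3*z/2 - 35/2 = (z - 7/2)*(z + 5)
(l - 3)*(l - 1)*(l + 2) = l^3 - 2*l^2 - 5*l + 6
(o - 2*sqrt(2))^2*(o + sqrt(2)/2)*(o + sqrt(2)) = o^4 - 5*sqrt(2)*o^3/2 - 3*o^2 + 8*sqrt(2)*o + 8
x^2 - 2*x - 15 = (x - 5)*(x + 3)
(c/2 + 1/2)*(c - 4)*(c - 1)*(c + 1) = c^4/2 - 3*c^3/2 - 5*c^2/2 + 3*c/2 + 2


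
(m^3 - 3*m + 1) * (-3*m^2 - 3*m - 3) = -3*m^5 - 3*m^4 + 6*m^3 + 6*m^2 + 6*m - 3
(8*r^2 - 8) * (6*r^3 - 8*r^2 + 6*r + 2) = 48*r^5 - 64*r^4 + 80*r^2 - 48*r - 16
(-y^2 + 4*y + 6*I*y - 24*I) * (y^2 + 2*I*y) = -y^4 + 4*y^3 + 4*I*y^3 - 12*y^2 - 16*I*y^2 + 48*y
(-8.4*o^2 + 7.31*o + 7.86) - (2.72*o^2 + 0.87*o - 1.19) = -11.12*o^2 + 6.44*o + 9.05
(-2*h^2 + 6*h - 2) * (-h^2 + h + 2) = 2*h^4 - 8*h^3 + 4*h^2 + 10*h - 4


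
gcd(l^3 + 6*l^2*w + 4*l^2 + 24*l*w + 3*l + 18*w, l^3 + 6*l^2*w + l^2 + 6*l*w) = l^2 + 6*l*w + l + 6*w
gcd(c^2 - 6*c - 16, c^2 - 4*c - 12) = c + 2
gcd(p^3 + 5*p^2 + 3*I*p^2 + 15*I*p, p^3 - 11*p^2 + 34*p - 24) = 1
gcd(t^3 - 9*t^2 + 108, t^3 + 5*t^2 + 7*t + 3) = t + 3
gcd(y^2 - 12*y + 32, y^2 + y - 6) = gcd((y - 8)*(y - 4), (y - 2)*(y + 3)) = 1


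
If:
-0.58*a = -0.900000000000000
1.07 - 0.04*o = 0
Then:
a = 1.55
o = 26.75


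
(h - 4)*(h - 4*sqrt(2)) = h^2 - 4*sqrt(2)*h - 4*h + 16*sqrt(2)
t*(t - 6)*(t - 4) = t^3 - 10*t^2 + 24*t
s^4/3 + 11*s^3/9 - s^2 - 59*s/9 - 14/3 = (s/3 + 1)*(s - 7/3)*(s + 1)*(s + 2)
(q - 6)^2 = q^2 - 12*q + 36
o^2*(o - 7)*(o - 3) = o^4 - 10*o^3 + 21*o^2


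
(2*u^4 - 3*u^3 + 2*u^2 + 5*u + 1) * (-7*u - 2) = -14*u^5 + 17*u^4 - 8*u^3 - 39*u^2 - 17*u - 2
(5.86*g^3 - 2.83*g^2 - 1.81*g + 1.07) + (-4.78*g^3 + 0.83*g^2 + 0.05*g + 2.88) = 1.08*g^3 - 2.0*g^2 - 1.76*g + 3.95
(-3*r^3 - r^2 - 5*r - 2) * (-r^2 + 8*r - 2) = 3*r^5 - 23*r^4 + 3*r^3 - 36*r^2 - 6*r + 4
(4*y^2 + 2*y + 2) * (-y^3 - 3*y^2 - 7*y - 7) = -4*y^5 - 14*y^4 - 36*y^3 - 48*y^2 - 28*y - 14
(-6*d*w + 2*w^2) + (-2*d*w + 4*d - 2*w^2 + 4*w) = -8*d*w + 4*d + 4*w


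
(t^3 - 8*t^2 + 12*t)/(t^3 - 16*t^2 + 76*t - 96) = t/(t - 8)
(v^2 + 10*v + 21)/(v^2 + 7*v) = (v + 3)/v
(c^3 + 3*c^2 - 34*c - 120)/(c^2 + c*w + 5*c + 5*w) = (c^2 - 2*c - 24)/(c + w)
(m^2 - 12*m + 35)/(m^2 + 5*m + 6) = (m^2 - 12*m + 35)/(m^2 + 5*m + 6)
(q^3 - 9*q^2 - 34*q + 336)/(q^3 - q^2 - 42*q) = (q - 8)/q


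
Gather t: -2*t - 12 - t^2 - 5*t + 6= -t^2 - 7*t - 6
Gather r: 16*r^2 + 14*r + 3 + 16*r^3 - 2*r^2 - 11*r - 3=16*r^3 + 14*r^2 + 3*r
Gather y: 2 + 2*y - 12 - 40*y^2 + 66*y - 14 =-40*y^2 + 68*y - 24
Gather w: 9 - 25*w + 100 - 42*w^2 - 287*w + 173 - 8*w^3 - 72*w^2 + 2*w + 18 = -8*w^3 - 114*w^2 - 310*w + 300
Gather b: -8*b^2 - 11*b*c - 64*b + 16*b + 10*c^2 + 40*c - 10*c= -8*b^2 + b*(-11*c - 48) + 10*c^2 + 30*c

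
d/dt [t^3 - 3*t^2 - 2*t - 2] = 3*t^2 - 6*t - 2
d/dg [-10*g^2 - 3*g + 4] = -20*g - 3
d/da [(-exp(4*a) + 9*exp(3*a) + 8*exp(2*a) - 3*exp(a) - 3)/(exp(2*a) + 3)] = (-2*exp(5*a) + 9*exp(4*a) - 12*exp(3*a) + 84*exp(2*a) + 54*exp(a) - 9)*exp(a)/(exp(4*a) + 6*exp(2*a) + 9)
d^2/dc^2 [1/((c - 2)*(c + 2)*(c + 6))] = 4*(3*c^4 + 24*c^3 + 48*c^2 + 80)/(c^9 + 18*c^8 + 96*c^7 - 1248*c^5 - 1728*c^4 + 5120*c^3 + 9216*c^2 - 6912*c - 13824)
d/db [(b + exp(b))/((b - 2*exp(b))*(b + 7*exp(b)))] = (-(b - 2*exp(b))*(b + exp(b))*(7*exp(b) + 1) + (b - 2*exp(b))*(b + 7*exp(b))*(exp(b) + 1) + (b + exp(b))*(b + 7*exp(b))*(2*exp(b) - 1))/((b - 2*exp(b))^2*(b + 7*exp(b))^2)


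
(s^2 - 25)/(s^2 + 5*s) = (s - 5)/s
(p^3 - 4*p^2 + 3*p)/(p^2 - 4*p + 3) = p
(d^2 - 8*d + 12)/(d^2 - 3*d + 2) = (d - 6)/(d - 1)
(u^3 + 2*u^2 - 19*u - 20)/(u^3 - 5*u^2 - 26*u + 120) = (u + 1)/(u - 6)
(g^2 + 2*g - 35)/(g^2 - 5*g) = (g + 7)/g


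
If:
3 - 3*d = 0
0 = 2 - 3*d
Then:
No Solution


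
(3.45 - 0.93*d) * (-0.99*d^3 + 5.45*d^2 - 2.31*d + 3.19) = 0.9207*d^4 - 8.484*d^3 + 20.9508*d^2 - 10.9362*d + 11.0055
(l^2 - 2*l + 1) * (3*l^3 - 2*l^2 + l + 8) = 3*l^5 - 8*l^4 + 8*l^3 + 4*l^2 - 15*l + 8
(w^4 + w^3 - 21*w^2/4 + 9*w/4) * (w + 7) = w^5 + 8*w^4 + 7*w^3/4 - 69*w^2/2 + 63*w/4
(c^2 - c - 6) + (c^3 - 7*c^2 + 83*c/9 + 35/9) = c^3 - 6*c^2 + 74*c/9 - 19/9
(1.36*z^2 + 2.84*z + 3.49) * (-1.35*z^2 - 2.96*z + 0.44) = -1.836*z^4 - 7.8596*z^3 - 12.5195*z^2 - 9.0808*z + 1.5356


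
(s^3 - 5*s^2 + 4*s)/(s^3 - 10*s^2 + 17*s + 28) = s*(s - 1)/(s^2 - 6*s - 7)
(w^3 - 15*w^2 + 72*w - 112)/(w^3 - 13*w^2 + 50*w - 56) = (w - 4)/(w - 2)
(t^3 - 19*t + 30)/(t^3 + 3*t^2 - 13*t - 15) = (t - 2)/(t + 1)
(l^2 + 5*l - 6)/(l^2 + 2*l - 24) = (l - 1)/(l - 4)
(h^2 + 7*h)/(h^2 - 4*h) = (h + 7)/(h - 4)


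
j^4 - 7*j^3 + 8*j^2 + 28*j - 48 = (j - 4)*(j - 3)*(j - 2)*(j + 2)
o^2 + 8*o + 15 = (o + 3)*(o + 5)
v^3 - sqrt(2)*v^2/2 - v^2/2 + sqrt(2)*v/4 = v*(v - 1/2)*(v - sqrt(2)/2)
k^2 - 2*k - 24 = (k - 6)*(k + 4)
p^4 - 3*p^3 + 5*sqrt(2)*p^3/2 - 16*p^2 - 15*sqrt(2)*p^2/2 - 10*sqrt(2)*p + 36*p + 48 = (p - 4)*(p + 1)*(p - 3*sqrt(2)/2)*(p + 4*sqrt(2))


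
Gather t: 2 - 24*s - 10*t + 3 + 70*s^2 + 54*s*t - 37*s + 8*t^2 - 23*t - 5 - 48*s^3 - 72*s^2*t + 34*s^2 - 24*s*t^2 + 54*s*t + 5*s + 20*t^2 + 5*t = -48*s^3 + 104*s^2 - 56*s + t^2*(28 - 24*s) + t*(-72*s^2 + 108*s - 28)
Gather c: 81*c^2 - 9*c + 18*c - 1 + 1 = 81*c^2 + 9*c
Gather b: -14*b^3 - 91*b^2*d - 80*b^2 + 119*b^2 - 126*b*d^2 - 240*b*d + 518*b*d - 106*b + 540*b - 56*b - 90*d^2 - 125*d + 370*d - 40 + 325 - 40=-14*b^3 + b^2*(39 - 91*d) + b*(-126*d^2 + 278*d + 378) - 90*d^2 + 245*d + 245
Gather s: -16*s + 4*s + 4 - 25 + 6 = -12*s - 15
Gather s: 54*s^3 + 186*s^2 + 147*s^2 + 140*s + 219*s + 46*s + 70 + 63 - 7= 54*s^3 + 333*s^2 + 405*s + 126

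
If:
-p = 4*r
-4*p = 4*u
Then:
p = -u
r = u/4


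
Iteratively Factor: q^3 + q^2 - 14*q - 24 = (q - 4)*(q^2 + 5*q + 6) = (q - 4)*(q + 2)*(q + 3)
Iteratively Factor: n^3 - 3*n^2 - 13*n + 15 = (n + 3)*(n^2 - 6*n + 5) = (n - 1)*(n + 3)*(n - 5)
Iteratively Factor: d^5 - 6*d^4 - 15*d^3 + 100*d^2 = (d)*(d^4 - 6*d^3 - 15*d^2 + 100*d) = d*(d - 5)*(d^3 - d^2 - 20*d) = d^2*(d - 5)*(d^2 - d - 20) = d^2*(d - 5)*(d + 4)*(d - 5)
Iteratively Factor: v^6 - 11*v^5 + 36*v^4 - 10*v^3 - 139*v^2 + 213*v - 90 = (v - 1)*(v^5 - 10*v^4 + 26*v^3 + 16*v^2 - 123*v + 90) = (v - 1)*(v + 2)*(v^4 - 12*v^3 + 50*v^2 - 84*v + 45) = (v - 3)*(v - 1)*(v + 2)*(v^3 - 9*v^2 + 23*v - 15) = (v - 3)^2*(v - 1)*(v + 2)*(v^2 - 6*v + 5) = (v - 3)^2*(v - 1)^2*(v + 2)*(v - 5)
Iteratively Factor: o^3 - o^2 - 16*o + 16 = (o + 4)*(o^2 - 5*o + 4) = (o - 1)*(o + 4)*(o - 4)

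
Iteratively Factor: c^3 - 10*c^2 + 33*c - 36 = (c - 3)*(c^2 - 7*c + 12) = (c - 3)^2*(c - 4)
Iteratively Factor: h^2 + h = (h)*(h + 1)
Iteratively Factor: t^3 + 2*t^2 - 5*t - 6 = (t + 1)*(t^2 + t - 6) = (t - 2)*(t + 1)*(t + 3)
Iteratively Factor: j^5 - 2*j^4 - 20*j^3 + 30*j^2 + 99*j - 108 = (j - 1)*(j^4 - j^3 - 21*j^2 + 9*j + 108) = (j - 4)*(j - 1)*(j^3 + 3*j^2 - 9*j - 27) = (j - 4)*(j - 1)*(j + 3)*(j^2 - 9) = (j - 4)*(j - 3)*(j - 1)*(j + 3)*(j + 3)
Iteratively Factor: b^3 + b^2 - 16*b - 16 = (b - 4)*(b^2 + 5*b + 4) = (b - 4)*(b + 1)*(b + 4)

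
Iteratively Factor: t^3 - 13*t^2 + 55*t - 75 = (t - 5)*(t^2 - 8*t + 15) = (t - 5)*(t - 3)*(t - 5)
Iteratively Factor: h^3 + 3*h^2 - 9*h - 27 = (h + 3)*(h^2 - 9) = (h + 3)^2*(h - 3)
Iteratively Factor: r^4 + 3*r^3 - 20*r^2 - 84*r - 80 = (r + 2)*(r^3 + r^2 - 22*r - 40) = (r + 2)*(r + 4)*(r^2 - 3*r - 10) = (r - 5)*(r + 2)*(r + 4)*(r + 2)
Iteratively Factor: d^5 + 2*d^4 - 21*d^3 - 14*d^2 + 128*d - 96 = (d + 4)*(d^4 - 2*d^3 - 13*d^2 + 38*d - 24) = (d - 1)*(d + 4)*(d^3 - d^2 - 14*d + 24) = (d - 1)*(d + 4)^2*(d^2 - 5*d + 6) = (d - 3)*(d - 1)*(d + 4)^2*(d - 2)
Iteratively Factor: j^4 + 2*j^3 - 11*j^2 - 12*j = (j + 4)*(j^3 - 2*j^2 - 3*j) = j*(j + 4)*(j^2 - 2*j - 3) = j*(j - 3)*(j + 4)*(j + 1)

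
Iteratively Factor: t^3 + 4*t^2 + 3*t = (t)*(t^2 + 4*t + 3) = t*(t + 3)*(t + 1)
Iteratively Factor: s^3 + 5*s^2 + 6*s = (s)*(s^2 + 5*s + 6) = s*(s + 2)*(s + 3)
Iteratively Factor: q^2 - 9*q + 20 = (q - 4)*(q - 5)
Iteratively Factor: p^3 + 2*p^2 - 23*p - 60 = (p + 3)*(p^2 - p - 20) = (p - 5)*(p + 3)*(p + 4)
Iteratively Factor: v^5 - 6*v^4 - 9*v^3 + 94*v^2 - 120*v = (v + 4)*(v^4 - 10*v^3 + 31*v^2 - 30*v) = (v - 5)*(v + 4)*(v^3 - 5*v^2 + 6*v) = (v - 5)*(v - 2)*(v + 4)*(v^2 - 3*v) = v*(v - 5)*(v - 2)*(v + 4)*(v - 3)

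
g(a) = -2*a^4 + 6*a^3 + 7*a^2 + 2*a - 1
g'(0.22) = 5.87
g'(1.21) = 31.12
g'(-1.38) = 37.98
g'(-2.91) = 310.82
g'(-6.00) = 2294.00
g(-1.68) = -28.98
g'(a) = -8*a^3 + 18*a^2 + 14*a + 2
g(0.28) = 0.23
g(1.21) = 18.01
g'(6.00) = -994.00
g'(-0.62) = 2.15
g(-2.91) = -238.81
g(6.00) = -1033.00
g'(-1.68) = 67.22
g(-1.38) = -13.45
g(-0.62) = -1.27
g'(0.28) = 7.16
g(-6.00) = -3649.00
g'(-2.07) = 121.11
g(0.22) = -0.16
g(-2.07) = -65.08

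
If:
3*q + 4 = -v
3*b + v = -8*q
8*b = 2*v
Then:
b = -32/11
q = 28/11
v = -128/11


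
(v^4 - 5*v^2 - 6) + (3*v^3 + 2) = v^4 + 3*v^3 - 5*v^2 - 4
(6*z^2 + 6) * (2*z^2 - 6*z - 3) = 12*z^4 - 36*z^3 - 6*z^2 - 36*z - 18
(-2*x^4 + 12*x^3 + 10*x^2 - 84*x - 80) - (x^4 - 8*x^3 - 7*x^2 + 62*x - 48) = -3*x^4 + 20*x^3 + 17*x^2 - 146*x - 32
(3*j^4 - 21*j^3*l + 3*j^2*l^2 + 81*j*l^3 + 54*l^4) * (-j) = -3*j^5 + 21*j^4*l - 3*j^3*l^2 - 81*j^2*l^3 - 54*j*l^4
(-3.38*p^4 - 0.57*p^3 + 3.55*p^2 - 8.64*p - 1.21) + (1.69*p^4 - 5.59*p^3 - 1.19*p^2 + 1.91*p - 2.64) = -1.69*p^4 - 6.16*p^3 + 2.36*p^2 - 6.73*p - 3.85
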